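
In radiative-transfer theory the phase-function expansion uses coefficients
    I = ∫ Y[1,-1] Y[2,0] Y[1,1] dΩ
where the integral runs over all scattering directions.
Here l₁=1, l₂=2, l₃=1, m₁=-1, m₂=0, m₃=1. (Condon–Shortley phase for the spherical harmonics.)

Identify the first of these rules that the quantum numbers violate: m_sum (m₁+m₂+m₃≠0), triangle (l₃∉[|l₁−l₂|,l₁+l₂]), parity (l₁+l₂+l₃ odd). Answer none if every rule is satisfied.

m₁+m₂+m₃ = -1 + 0 + 1 = 0  ✓
triangle: |1−2|=1 ≤ l₃=1 ≤ 1+2=3  ✓
parity: l₁+l₂+l₃ = 4 is even  ✓

none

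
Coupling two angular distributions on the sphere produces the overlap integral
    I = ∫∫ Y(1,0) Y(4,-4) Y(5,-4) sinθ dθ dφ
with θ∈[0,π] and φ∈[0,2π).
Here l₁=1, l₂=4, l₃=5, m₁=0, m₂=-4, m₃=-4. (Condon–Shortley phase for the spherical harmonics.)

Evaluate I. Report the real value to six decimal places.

0.000000

0 − 4 − 4 = -8 ≠ 0: azimuthal integral kills it; I = 0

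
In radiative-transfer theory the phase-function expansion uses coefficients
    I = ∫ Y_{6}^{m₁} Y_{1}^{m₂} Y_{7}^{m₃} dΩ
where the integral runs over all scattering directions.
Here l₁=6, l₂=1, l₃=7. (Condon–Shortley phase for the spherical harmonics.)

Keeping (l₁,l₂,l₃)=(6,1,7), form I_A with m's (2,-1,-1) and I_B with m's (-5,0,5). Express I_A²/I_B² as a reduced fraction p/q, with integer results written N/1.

Same 6,1,7: normalisation and zero-m 3j drop out of the ratio.
A: Δ: 0! 12! 2! / 15! → 1/1365; sum: t=0:+1/1935360 = 1/1935360; 3j²(6 1 7; 2 -1 -1) = Δ·Π!·Σ² = 1/91  (sign +1)
B: Δ: 0! 12! 2! / 15! → 1/1365; sum: t=0:+1/39916800 = 1/39916800; 3j²(6 1 7; -5 0 5) = Δ·Π!·Σ² = 8/455  (sign +1)
I_A²/I_B² = (1/91)/(8/455) = 5/8

5/8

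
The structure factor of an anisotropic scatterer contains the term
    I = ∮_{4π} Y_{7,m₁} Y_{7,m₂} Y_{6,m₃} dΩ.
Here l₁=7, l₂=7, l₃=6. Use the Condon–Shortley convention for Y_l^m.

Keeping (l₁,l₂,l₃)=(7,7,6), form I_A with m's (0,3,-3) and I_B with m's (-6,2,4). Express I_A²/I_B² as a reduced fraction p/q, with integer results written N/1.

5120/9009

Shared (l₁,l₂,l₃)=(7,7,6): N and (l;000)² cancel in I_A²/I_B².
A: Δ = 8!·6!·6!/21! = 1/2444321880; Racah Σ t=4..7: t=4:+1/14929920 t=5:−1/4147200 t=6:+1/8294400 t=7:−1/130636800 = -1/16329600; ⇒ 3j(7 7 6; 0 3 -3)² = 1024/138567, sgn +1
B: Δ = 8!·6!·6!/21! = 1/2444321880; Racah Σ t=7..8: t=7:−1/174182400 t=8:+1/580608000 = -1/248832000; ⇒ 3j(7 7 6; -6 2 4)² = 21/1615, sgn -1
I_A²/I_B² = (1024/138567)/(21/1615) = 5120/9009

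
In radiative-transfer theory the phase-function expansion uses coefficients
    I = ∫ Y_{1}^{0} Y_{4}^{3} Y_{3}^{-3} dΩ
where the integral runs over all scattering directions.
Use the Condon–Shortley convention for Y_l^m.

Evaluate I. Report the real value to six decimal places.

-0.162868

Rules hold: Σm=0, L=8 even, 3≤3≤5.
N = 3·9·7 = 189
Δ = 2!·0!·6!/9! = 1/252
Racah Σ t=1..1: t=1:−1/36 = -1/36
⇒ 3j(1 4 3; 0 0 0)² = 4/63, sgn +1
Racah Σ t=1..1: t=1:−1/720 = -1/720
⇒ 3j(1 4 3; 0 3 -3)² = 1/36, sgn -1
4πI² = N·(3j₀)²·(3jₘ)² = 1/3
I = -1·√(0.333333/4π) = -0.16286750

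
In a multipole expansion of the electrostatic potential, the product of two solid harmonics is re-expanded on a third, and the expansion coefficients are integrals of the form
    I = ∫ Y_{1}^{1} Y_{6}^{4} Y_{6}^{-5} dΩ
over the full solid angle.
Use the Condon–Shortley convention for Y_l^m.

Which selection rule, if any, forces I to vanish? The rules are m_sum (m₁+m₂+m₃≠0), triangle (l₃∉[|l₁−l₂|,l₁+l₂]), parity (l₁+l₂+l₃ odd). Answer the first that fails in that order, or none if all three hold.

azimuthal sum: 1 + 4 − 5 = 0  ✓
5 ≤ 6 ≤ 7 (triangle on l)  ✓
L = 1 + 6 + 6 = 13 (odd)  ✗

parity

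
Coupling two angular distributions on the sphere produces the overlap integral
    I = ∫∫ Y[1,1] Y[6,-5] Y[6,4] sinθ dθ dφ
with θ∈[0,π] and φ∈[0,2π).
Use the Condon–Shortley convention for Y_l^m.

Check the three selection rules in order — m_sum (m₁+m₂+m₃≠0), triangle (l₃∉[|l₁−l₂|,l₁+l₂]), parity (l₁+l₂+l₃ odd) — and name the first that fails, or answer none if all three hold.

parity

m₁+m₂+m₃ = 1 − 5 + 4 = 0  ✓
triangle: |1−6|=5 ≤ l₃=6 ≤ 1+6=7  ✓
parity: l₁+l₂+l₃ = 13 is odd  ✗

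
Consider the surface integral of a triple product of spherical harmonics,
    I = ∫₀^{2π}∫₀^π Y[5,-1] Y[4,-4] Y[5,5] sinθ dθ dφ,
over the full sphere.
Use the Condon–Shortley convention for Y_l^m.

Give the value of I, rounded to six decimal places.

m-sum 0 ✓  L=14 even ✓  1≤5≤9 ✓
Π(2lᵢ+1) = 11×9×11 = 1089
triangle coeff Δ(5,4,5) = 1/3153150
Σ_t [0,4]: t=0:+1/69120 t=1:−1/1728 t=2:+1/576 t=3:−1/1728 t=4:+1/69120 = 7/11520
(3j)²=2/143 [(5 4 5; 0 0 0)], sign=-1
Σ_t [0,0]: t=0:+1/414720 = 1/414720
(3j)²=2/429 [(5 4 5; -1 -4 5)], sign=+1
⇒ 4πI² = 12/169
I = (-1)√(12/169/(4π)) = -0.07516962

-0.075170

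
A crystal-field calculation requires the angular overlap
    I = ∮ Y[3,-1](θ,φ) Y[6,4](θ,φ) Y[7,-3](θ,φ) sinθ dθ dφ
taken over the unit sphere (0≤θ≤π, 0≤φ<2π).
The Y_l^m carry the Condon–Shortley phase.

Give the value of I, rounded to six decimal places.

Rules hold: Σm=0, L=16 even, 3≤7≤9.
N = 7·13·15 = 1365
Δ = 2!·4!·10!/17! = 1/2042040
Racah Σ t=0..2: t=0:+1/207360 t=1:−1/57600 t=2:+1/207360 = -1/129600
⇒ 3j(3 6 7; 0 0 0)² = 168/12155, sgn +1
Racah Σ t=0..2: t=0:+1/174182400 t=1:−1/2177280 t=2:+1/645120 = 191/174182400
⇒ 3j(3 6 7; -1 4 -3)² = 36481/2042040, sgn +1
4πI² = N·(3j₀)²·(3jₘ)² = 766101/2272985
I = +1·√(0.337046/4π) = 0.16377205

0.163772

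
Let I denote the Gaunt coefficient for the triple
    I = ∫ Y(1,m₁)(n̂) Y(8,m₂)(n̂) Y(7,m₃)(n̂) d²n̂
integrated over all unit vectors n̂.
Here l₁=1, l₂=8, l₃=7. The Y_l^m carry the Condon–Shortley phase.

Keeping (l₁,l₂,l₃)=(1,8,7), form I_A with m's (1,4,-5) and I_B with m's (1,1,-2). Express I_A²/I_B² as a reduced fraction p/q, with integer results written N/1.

Shared (l₁,l₂,l₃)=(1,8,7): N and (l;000)² cancel in I_A²/I_B².
A: Δ = 2!·0!·14!/17! = 1/2040; Racah Σ t=0..0: t=0:+1/1916006400 = 1/1916006400; ⇒ 3j(1 8 7; 1 4 -5)² = 1/340, sgn +1
B: Δ = 2!·0!·14!/17! = 1/2040; Racah Σ t=0..0: t=0:+1/87091200 = 1/87091200; ⇒ 3j(1 8 7; 1 1 -2)² = 7/680, sgn -1
I_A²/I_B² = (1/340)/(7/680) = 2/7

2/7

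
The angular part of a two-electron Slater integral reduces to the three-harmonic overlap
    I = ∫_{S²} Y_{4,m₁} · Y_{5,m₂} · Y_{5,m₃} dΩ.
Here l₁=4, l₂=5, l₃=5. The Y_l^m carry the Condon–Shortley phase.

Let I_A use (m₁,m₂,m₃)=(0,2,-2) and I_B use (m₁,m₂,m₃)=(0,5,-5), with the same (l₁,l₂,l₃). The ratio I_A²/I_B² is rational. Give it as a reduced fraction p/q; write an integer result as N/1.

1/36

l's match ⇒ only the (l;m) 3-j factors differ between A and B.
A: triangle coeff Δ(4,5,5) = 1/3153150; Σ_t [1,4]: t=1:−1/25920 t=2:+1/1920 t=3:−1/1728 t=4:+1/20736 = -1/20736; (3j)²=1/2574 [(4 5 5; 0 2 -2)], sign=+1
B: triangle coeff Δ(4,5,5) = 1/3153150; Σ_t [4,4]: t=4:+1/414720 = 1/414720; (3j)²=2/143 [(4 5 5; 0 5 -5)], sign=+1
I_A²/I_B² = (1/2574)/(2/143) = 1/36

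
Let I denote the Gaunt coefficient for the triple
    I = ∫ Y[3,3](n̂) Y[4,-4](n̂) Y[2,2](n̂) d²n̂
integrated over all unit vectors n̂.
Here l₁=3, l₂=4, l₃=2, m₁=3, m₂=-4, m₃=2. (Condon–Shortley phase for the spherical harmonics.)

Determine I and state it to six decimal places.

0.000000

3 − 4 + 2 = 1 ≠ 0: azimuthal integral kills it; I = 0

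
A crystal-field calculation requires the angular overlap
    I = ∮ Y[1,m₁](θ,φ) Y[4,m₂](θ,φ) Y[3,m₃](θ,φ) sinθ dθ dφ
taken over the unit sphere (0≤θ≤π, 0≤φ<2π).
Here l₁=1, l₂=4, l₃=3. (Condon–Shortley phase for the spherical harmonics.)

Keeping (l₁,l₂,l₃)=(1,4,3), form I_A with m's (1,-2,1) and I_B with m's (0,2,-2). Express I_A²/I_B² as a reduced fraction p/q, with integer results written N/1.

l's match ⇒ only the (l;m) 3-j factors differ between A and B.
A: triangle coeff Δ(1,4,3) = 1/252; Σ_t [0,0]: t=0:+1/96 = 1/96; (3j)²=5/84 [(1 4 3; 1 -2 1)], sign=+1
B: triangle coeff Δ(1,4,3) = 1/252; Σ_t [1,1]: t=1:−1/120 = -1/120; (3j)²=1/21 [(1 4 3; 0 2 -2)], sign=+1
I_A²/I_B² = (5/84)/(1/21) = 5/4

5/4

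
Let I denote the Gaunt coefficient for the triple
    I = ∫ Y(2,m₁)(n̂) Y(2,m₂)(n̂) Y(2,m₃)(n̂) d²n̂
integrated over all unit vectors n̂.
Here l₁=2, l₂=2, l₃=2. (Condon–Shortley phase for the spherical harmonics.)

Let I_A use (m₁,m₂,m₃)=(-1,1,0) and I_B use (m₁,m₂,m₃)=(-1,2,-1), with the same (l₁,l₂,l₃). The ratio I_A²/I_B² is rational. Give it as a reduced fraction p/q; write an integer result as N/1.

Shared (l₁,l₂,l₃)=(2,2,2): N and (l;000)² cancel in I_A²/I_B².
A: Δ = 2!·2!·2!/7! = 1/630; Racah Σ t=1..2: t=1:−1/4 t=2:+1/2 = 1/4; ⇒ 3j(2 2 2; -1 1 0)² = 1/70, sgn +1
B: Δ = 2!·2!·2!/7! = 1/630; Racah Σ t=2..2: t=2:+1/4 = 1/4; ⇒ 3j(2 2 2; -1 2 -1)² = 3/35, sgn -1
I_A²/I_B² = (1/70)/(3/35) = 1/6

1/6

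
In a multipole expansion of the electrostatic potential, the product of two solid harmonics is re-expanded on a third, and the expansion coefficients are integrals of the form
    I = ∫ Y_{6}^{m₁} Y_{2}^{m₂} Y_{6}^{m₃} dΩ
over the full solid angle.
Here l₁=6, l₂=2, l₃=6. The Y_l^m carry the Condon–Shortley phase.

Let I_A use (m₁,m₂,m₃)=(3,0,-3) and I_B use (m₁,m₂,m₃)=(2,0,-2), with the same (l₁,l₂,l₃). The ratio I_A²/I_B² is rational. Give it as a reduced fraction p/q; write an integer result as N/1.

1/4

l's match ⇒ only the (l;m) 3-j factors differ between A and B.
A: triangle coeff Δ(6,2,6) = 1/90090; Σ_t [0,2]: t=0:+1/120960 t=1:−1/80640 t=2:+1/1451520 = -1/290304; (3j)²=5/2002 [(6 2 6; 3 0 -3)], sign=+1
B: triangle coeff Δ(6,2,6) = 1/90090; Σ_t [0,2]: t=0:+1/69120 t=1:−1/30240 t=2:+1/322560 = -1/64512; (3j)²=10/1001 [(6 2 6; 2 0 -2)], sign=-1
I_A²/I_B² = (5/2002)/(10/1001) = 1/4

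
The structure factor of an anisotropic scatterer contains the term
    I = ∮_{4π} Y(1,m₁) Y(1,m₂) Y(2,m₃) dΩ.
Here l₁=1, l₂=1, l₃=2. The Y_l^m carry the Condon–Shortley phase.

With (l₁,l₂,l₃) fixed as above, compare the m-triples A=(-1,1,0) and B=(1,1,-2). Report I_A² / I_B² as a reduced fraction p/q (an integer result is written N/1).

1/6

Shared (l₁,l₂,l₃)=(1,1,2): N and (l;000)² cancel in I_A²/I_B².
A: Δ = 0!·2!·2!/5! = 1/30; Racah Σ t=0..0: t=0:+1/4 = 1/4; ⇒ 3j(1 1 2; -1 1 0)² = 1/30, sgn +1
B: Δ = 0!·2!·2!/5! = 1/30; Racah Σ t=0..0: t=0:+1/4 = 1/4; ⇒ 3j(1 1 2; 1 1 -2)² = 1/5, sgn +1
I_A²/I_B² = (1/30)/(1/5) = 1/6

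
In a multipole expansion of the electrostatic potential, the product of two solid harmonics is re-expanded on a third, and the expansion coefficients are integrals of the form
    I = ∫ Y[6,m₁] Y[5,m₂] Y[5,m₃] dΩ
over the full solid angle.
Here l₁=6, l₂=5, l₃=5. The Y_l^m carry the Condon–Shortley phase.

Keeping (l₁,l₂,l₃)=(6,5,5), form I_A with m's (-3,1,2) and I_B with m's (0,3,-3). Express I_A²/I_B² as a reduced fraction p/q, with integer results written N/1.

Same 6,5,5: normalisation and zero-m 3j drop out of the ratio.
A: Δ: 6! 6! 4! / 17! → 1/28588560; sum: t=3:−1/155520 t=4:+1/23040 t=5:−1/34560 t=6:+1/622080 = 1/103680; 3j²(6 5 5; -3 1 2) = Δ·Π!·Σ² = 9/2431  (sign -1)
B: Δ: 6! 6! 4! / 17! → 1/28588560; sum: t=4:+1/55296 t=5:−1/86400 t=6:+1/2073600 = 29/4147200; 3j²(6 5 5; 0 3 -3) = Δ·Π!·Σ² = 841/145860  (sign +1)
I_A²/I_B² = (9/2431)/(841/145860) = 540/841

540/841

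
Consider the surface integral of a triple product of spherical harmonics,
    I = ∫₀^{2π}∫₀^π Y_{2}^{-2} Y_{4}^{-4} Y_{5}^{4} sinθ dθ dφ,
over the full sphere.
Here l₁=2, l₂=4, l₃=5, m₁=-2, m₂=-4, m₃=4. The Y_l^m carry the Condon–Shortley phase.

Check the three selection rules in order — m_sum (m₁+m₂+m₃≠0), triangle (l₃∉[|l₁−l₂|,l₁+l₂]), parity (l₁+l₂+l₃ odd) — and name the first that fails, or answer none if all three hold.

azimuthal sum: -2 − 4 + 4 = -2  ✗
2 ≤ 5 ≤ 6 (triangle on l)
L = 2 + 4 + 5 = 11 (odd)

m_sum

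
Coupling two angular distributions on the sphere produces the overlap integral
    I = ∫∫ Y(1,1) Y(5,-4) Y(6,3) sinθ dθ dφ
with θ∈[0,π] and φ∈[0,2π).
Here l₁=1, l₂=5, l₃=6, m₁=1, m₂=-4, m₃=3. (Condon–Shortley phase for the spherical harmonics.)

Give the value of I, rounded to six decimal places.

-0.070770

Rules hold: Σm=0, L=12 even, 4≤6≤6.
N = 3·11·13 = 429
Δ = 0!·2!·10!/13! = 1/858
Racah Σ t=0..0: t=0:+1/14400 = 1/14400
⇒ 3j(1 5 6; 0 0 0)² = 6/143, sgn +1
Racah Σ t=0..0: t=0:+1/725760 = 1/725760
⇒ 3j(1 5 6; 1 -4 3)² = 1/286, sgn -1
4πI² = N·(3j₀)²·(3jₘ)² = 9/143
I = -1·√(0.0629371/4π) = -0.07076985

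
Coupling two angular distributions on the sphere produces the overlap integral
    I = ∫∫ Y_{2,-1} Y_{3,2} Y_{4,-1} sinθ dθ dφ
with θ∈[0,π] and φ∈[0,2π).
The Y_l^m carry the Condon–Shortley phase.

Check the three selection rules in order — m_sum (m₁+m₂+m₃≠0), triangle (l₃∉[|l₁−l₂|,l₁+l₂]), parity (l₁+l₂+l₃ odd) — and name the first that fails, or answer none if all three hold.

parity

azimuthal sum: -1 + 2 − 1 = 0  ✓
1 ≤ 4 ≤ 5 (triangle on l)  ✓
L = 2 + 3 + 4 = 9 (odd)  ✗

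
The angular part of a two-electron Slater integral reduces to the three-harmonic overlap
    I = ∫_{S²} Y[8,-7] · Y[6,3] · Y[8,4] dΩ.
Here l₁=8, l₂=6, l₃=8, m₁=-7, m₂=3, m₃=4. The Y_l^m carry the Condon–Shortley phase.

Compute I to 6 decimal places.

Rules hold: Σm=0, L=22 even, 2≤8≤14.
N = 17·13·17 = 3757
Δ = 6!·10!·6!/23! = 1/13742520792
Racah Σ t=0..6: t=0:+1/41803776000 t=1:−1/435456000 t=2:+1/39813120 t=3:−1/18662400 t=4:+1/39813120 t=5:−1/435456000 t=6:+1/41803776000 = -11/1393459200
⇒ 3j(8 6 8; 0 0 0)² = 600/96577, sgn -1
Racah Σ t=5..6: t=5:−1/20901888000 t=6:+1/9405849600 = 11/188116992000
⇒ 3j(8 6 8; -7 3 4)² = 121/14858, sgn +1
4πI² = N·(3j₀)²·(3jₘ)² = 36300/190969
I = -1·√(0.190083/4π) = -0.12298919

-0.122989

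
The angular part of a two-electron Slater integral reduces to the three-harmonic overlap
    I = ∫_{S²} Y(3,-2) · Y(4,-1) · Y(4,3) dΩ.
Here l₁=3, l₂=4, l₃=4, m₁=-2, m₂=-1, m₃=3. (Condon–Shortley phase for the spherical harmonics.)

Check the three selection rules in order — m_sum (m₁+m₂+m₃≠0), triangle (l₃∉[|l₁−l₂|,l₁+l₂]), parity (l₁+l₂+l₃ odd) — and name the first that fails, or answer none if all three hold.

parity

azimuthal sum: -2 − 1 + 3 = 0  ✓
1 ≤ 4 ≤ 7 (triangle on l)  ✓
L = 3 + 4 + 4 = 11 (odd)  ✗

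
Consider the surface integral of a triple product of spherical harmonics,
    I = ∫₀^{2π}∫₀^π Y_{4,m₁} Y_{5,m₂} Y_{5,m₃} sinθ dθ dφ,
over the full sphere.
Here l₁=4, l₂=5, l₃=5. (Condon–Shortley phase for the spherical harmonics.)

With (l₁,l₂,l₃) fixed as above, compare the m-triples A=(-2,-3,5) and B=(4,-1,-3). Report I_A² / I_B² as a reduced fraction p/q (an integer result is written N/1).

6/5

l's match ⇒ only the (l;m) 3-j factors differ between A and B.
A: triangle coeff Δ(4,5,5) = 1/3153150; Σ_t [2,2]: t=2:+1/69120 = 1/69120; (3j)²=4/143 [(4 5 5; -2 -3 5)], sign=+1
B: triangle coeff Δ(4,5,5) = 1/3153150; Σ_t [0,0]: t=0:+1/27648 = 1/27648; (3j)²=10/429 [(4 5 5; 4 -1 -3)], sign=+1
I_A²/I_B² = (4/143)/(10/429) = 6/5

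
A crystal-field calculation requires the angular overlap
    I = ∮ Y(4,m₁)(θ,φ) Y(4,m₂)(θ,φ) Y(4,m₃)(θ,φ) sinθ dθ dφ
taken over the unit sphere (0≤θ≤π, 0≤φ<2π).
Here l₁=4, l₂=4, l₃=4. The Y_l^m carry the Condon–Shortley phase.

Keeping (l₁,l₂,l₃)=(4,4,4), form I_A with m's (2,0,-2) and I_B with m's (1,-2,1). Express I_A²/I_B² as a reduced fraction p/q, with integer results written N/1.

Same 4,4,4: normalisation and zero-m 3j drop out of the ratio.
A: Δ: 4! 4! 4! / 13! → 1/450450; sum: t=0:+1/2304 t=1:−1/216 t=2:+1/384 = -11/6912; 3j²(4 4 4; 2 0 -2) = Δ·Π!·Σ² = 11/1638  (sign -1)
B: Δ: 4! 4! 4! / 13! → 1/450450; sum: t=0:+1/576 t=1:−1/144 t=2:+1/576 = -1/288; 3j²(4 4 4; 1 -2 1) = Δ·Π!·Σ² = 20/1001  (sign +1)
I_A²/I_B² = (11/1638)/(20/1001) = 121/360

121/360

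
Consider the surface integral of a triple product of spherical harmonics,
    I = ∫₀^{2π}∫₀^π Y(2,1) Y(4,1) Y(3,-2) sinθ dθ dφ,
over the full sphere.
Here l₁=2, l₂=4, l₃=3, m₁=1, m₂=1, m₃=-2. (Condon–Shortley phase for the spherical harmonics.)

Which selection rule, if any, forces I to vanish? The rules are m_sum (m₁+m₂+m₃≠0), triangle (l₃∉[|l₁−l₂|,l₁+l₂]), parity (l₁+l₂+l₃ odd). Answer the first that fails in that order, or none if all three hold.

azimuthal sum: 1 + 1 − 2 = 0  ✓
2 ≤ 3 ≤ 6 (triangle on l)  ✓
L = 2 + 4 + 3 = 9 (odd)  ✗

parity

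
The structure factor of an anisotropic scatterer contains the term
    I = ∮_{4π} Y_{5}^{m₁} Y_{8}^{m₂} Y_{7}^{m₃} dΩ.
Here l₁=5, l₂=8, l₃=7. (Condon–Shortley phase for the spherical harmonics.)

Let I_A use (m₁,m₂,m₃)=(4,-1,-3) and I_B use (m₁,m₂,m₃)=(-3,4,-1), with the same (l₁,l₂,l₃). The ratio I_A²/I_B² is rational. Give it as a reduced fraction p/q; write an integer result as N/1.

Shared (l₁,l₂,l₃)=(5,8,7): N and (l;000)² cancel in I_A²/I_B².
A: Δ = 6!·4!·10!/21! = 1/814773960; Racah Σ t=0..1: t=0:+1/130636800 t=1:−1/49766400 = -13/1045094400; ⇒ 3j(5 8 7; 4 -1 -3)² = 39/3553, sgn -1
B: Δ = 6!·4!·10!/21! = 1/814773960; Racah Σ t=4..6: t=4:+1/92897280 t=5:−1/21772800 t=6:+1/49766400 = -1/66355200; ⇒ 3j(5 8 7; -3 4 -1)² = 63/8398, sgn -1
I_A²/I_B² = (39/3553)/(63/8398) = 338/231

338/231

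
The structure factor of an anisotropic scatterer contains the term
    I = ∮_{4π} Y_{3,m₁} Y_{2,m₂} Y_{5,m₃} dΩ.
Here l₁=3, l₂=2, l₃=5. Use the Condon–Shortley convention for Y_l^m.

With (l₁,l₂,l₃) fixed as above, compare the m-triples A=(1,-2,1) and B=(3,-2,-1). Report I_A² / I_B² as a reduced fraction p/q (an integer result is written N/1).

15/1

Shared (l₁,l₂,l₃)=(3,2,5): N and (l;000)² cancel in I_A²/I_B².
A: Δ = 0!·6!·4!/11! = 1/2310; Racah Σ t=0..0: t=0:+1/1152 = 1/1152; ⇒ 3j(3 2 5; 1 -2 1)² = 1/154, sgn +1
B: Δ = 0!·6!·4!/11! = 1/2310; Racah Σ t=0..0: t=0:+1/17280 = 1/17280; ⇒ 3j(3 2 5; 3 -2 -1)² = 1/2310, sgn +1
I_A²/I_B² = (1/154)/(1/2310) = 15/1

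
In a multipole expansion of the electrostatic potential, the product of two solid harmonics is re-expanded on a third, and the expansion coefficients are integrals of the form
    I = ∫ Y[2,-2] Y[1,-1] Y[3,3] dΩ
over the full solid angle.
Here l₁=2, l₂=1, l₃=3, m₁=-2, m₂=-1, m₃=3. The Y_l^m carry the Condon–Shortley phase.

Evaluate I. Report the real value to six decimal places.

-0.319865

Checks pass: Σm=0; 6 even; l₃=3∈[1,3].
(2·2+1)(2·1+1)(2·3+1) = 105
Δ: 0! 4! 2! / 7! → 1/105
sum: t=0:+1/4 = 1/4
3j²(2 1 3; 0 0 0) = Δ·Π!·Σ² = 3/35  (sign -1)
sum: t=0:+1/48 = 1/48
3j²(2 1 3; -2 -1 3) = Δ·Π!·Σ² = 1/7  (sign +1)
combine: 4πI² = 105·3/35·1/7 = 9/7
take √, sign -1: I = -0.31986543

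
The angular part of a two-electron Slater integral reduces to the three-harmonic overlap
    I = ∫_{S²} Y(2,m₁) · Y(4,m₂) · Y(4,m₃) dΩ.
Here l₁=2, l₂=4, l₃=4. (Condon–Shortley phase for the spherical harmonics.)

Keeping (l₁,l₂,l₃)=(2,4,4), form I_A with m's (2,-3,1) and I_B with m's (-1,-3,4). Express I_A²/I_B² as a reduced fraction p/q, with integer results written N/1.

Same 2,4,4: normalisation and zero-m 3j drop out of the ratio.
A: Δ: 2! 2! 6! / 11! → 1/13860; sum: t=0:+1/480 = 1/480; 3j²(2 4 4; 2 -3 1) = Δ·Π!·Σ² = 3/110  (sign -1)
B: Δ: 2! 2! 6! / 11! → 1/13860; sum: t=1:−1/1440 = -1/1440; 3j²(2 4 4; -1 -3 4) = Δ·Π!·Σ² = 7/165  (sign -1)
I_A²/I_B² = (3/110)/(7/165) = 9/14

9/14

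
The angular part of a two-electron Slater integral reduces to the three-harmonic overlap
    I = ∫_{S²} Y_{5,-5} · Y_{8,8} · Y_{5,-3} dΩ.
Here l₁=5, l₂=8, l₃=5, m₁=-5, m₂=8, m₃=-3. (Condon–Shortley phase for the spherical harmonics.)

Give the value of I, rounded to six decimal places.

Rules hold: Σm=0, L=18 even, 3≤5≤13.
N = 11·17·11 = 2057
Δ = 8!·2!·8!/19! = 1/37413090
Racah Σ t=3..5: t=3:−1/1036800 t=4:+1/331776 t=5:−1/1036800 = 1/921600
⇒ 3j(5 8 5; 0 0 0)² = 490/46189, sgn -1
Racah Σ t=8..8: t=8:+1/3251404800 = 1/3251404800
⇒ 3j(5 8 5; -5 8 -3)² = 5/323, sgn +1
4πI² = N·(3j₀)²·(3jₘ)² = 26950/79781
I = -1·√(0.3378/4π) = -0.16395502

-0.163955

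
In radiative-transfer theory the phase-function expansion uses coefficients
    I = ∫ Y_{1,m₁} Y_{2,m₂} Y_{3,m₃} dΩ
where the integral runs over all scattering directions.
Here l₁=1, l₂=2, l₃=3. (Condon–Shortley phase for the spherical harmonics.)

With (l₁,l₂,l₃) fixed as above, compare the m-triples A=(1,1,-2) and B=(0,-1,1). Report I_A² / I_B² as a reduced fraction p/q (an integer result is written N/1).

Same 1,2,3: normalisation and zero-m 3j drop out of the ratio.
A: Δ: 0! 2! 4! / 7! → 1/105; sum: t=0:+1/12 = 1/12; 3j²(1 2 3; 1 1 -2) = Δ·Π!·Σ² = 2/21  (sign -1)
B: Δ: 0! 2! 4! / 7! → 1/105; sum: t=0:+1/6 = 1/6; 3j²(1 2 3; 0 -1 1) = Δ·Π!·Σ² = 8/105  (sign +1)
I_A²/I_B² = (2/21)/(8/105) = 5/4

5/4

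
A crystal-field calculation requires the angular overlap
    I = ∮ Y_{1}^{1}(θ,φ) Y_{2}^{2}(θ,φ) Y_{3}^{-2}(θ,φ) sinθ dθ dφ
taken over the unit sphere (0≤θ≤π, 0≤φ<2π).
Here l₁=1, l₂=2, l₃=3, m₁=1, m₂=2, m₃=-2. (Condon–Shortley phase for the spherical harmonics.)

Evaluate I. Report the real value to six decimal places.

0.000000

m-sum = 1 + 2 − 2 = 1 ≠ 0 ⇒ I = 0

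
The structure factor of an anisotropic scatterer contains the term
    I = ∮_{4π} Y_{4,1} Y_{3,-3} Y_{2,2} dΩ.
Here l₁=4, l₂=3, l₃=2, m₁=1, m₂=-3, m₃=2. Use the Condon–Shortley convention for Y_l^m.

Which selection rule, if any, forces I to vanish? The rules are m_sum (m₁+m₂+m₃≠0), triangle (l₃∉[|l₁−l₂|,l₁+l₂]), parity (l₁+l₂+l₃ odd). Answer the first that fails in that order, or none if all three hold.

Σmᵢ = 0  ✓
l₃∈[|l₁−l₂|,l₁+l₂]=[1,7], have l₃=2  ✓
Σlᵢ = 9 ⇒ odd  ✗

parity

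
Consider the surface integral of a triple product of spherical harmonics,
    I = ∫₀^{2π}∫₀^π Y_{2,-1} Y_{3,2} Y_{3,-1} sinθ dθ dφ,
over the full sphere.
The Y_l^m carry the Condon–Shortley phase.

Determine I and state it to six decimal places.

0.162868

Checks pass: Σm=0; 8 even; l₃=3∈[1,5].
(2·2+1)(2·3+1)(2·3+1) = 245
Δ: 2! 2! 4! / 9! → 1/3780
sum: t=0:+1/24 t=1:−1/4 t=2:+1/24 = -1/6
3j²(2 3 3; 0 0 0) = Δ·Π!·Σ² = 4/105  (sign +1)
sum: t=1:−1/48 t=2:+1/12 = 1/16
3j²(2 3 3; -1 2 -1) = Δ·Π!·Σ² = 1/28  (sign +1)
combine: 4πI² = 245·4/105·1/28 = 1/3
take √, sign +1: I = 0.16286750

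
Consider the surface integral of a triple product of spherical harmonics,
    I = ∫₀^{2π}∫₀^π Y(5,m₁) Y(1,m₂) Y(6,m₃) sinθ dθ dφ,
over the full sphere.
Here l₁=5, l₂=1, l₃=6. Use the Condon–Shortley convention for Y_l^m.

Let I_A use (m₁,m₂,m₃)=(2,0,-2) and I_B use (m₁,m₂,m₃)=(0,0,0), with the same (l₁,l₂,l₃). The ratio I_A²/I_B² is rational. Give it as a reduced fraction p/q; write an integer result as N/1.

8/9

Shared (l₁,l₂,l₃)=(5,1,6): N and (l;000)² cancel in I_A²/I_B².
A: Δ = 0!·10!·2!/13! = 1/858; Racah Σ t=0..0: t=0:+1/30240 = 1/30240; ⇒ 3j(5 1 6; 2 0 -2)² = 16/429, sgn +1
B: Δ = 0!·10!·2!/13! = 1/858; Racah Σ t=0..0: t=0:+1/14400 = 1/14400; ⇒ 3j(5 1 6; 0 0 0)² = 6/143, sgn +1
I_A²/I_B² = (16/429)/(6/143) = 8/9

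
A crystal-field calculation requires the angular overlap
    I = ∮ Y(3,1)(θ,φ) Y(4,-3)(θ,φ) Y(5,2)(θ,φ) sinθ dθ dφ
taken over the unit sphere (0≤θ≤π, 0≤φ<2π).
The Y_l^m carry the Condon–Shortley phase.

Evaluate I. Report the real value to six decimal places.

Checks pass: Σm=0; 12 even; l₃=5∈[1,7].
(2·3+1)(2·4+1)(2·5+1) = 693
Δ: 2! 4! 6! / 13! → 1/180180
sum: t=0:+1/576 t=1:−1/144 t=2:+1/576 = -1/288
3j²(3 4 5; 0 0 0) = Δ·Π!·Σ² = 20/1001  (sign +1)
sum: t=0:+1/960 t=1:−1/4320 = 7/8640
3j²(3 4 5; 1 -3 2) = Δ·Π!·Σ² = 343/12870  (sign -1)
combine: 4πI² = 693·20/1001·343/12870 = 686/1859
take √, sign -1: I = -0.17136315

-0.171363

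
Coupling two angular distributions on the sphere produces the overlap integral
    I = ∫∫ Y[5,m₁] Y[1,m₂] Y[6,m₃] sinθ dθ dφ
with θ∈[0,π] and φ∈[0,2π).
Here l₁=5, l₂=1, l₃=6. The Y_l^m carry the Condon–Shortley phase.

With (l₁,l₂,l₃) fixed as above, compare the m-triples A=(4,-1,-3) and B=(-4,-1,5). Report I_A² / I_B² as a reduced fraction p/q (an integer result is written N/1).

3/55

Shared (l₁,l₂,l₃)=(5,1,6): N and (l;000)² cancel in I_A²/I_B².
A: Δ = 0!·10!·2!/13! = 1/858; Racah Σ t=0..0: t=0:+1/725760 = 1/725760; ⇒ 3j(5 1 6; 4 -1 -3)² = 1/286, sgn -1
B: Δ = 0!·10!·2!/13! = 1/858; Racah Σ t=0..0: t=0:+1/725760 = 1/725760; ⇒ 3j(5 1 6; -4 -1 5)² = 5/78, sgn -1
I_A²/I_B² = (1/286)/(5/78) = 3/55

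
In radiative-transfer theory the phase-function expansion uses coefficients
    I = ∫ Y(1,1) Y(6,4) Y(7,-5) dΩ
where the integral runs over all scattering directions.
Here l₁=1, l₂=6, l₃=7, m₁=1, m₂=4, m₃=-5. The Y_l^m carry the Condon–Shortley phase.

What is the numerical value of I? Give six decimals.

-0.284256

Checks pass: Σm=0; 14 even; l₃=7∈[5,7].
(2·1+1)(2·6+1)(2·7+1) = 585
Δ: 0! 2! 12! / 15! → 1/1365
sum: t=0:+1/518400 = 1/518400
3j²(1 6 7; 0 0 0) = Δ·Π!·Σ² = 7/195  (sign -1)
sum: t=0:+1/14515200 = 1/14515200
3j²(1 6 7; 1 4 -5) = Δ·Π!·Σ² = 22/455  (sign +1)
combine: 4πI² = 585·7/195·22/455 = 66/65
take √, sign -1: I = -0.28425647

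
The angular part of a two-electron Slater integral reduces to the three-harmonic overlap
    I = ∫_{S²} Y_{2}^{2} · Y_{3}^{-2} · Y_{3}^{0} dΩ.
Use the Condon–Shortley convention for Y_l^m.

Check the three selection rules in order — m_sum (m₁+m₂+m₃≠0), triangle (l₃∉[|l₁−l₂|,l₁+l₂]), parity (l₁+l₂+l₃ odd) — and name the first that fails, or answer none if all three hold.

none

m₁+m₂+m₃ = 2 − 2 + 0 = 0  ✓
triangle: |2−3|=1 ≤ l₃=3 ≤ 2+3=5  ✓
parity: l₁+l₂+l₃ = 8 is even  ✓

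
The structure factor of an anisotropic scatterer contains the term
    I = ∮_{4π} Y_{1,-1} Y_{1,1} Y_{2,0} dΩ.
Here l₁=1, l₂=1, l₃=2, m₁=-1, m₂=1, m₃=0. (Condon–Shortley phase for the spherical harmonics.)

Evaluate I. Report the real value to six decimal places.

0.126157

Rules hold: Σm=0, L=4 even, 0≤2≤2.
N = 3·3·5 = 45
Δ = 0!·2!·2!/5! = 1/30
Racah Σ t=0..0: t=0:+1/1 = 1/1
⇒ 3j(1 1 2; 0 0 0)² = 2/15, sgn +1
Racah Σ t=0..0: t=0:+1/4 = 1/4
⇒ 3j(1 1 2; -1 1 0)² = 1/30, sgn +1
4πI² = N·(3j₀)²·(3jₘ)² = 1/5
I = +1·√(0.2/4π) = 0.12615663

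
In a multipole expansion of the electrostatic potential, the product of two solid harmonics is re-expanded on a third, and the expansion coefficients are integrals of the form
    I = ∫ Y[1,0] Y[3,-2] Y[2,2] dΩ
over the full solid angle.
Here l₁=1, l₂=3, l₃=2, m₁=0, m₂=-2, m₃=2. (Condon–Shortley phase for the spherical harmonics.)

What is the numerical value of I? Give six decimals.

Checks pass: Σm=0; 6 even; l₃=2∈[2,4].
(2·1+1)(2·3+1)(2·2+1) = 105
Δ: 2! 0! 4! / 7! → 1/105
sum: t=1:−1/4 = -1/4
3j²(1 3 2; 0 0 0) = Δ·Π!·Σ² = 3/35  (sign -1)
sum: t=1:−1/24 = -1/24
3j²(1 3 2; 0 -2 2) = Δ·Π!·Σ² = 1/21  (sign -1)
combine: 4πI² = 105·3/35·1/21 = 3/7
take √, sign +1: I = 0.18467439

0.184674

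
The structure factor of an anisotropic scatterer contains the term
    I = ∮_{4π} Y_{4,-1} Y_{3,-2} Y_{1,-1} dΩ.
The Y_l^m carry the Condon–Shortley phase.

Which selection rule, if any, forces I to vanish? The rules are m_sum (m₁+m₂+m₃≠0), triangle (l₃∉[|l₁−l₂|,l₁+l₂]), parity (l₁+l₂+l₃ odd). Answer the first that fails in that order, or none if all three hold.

m_sum

azimuthal sum: -1 − 2 − 1 = -4  ✗
1 ≤ 1 ≤ 7 (triangle on l)
L = 4 + 3 + 1 = 8 (even)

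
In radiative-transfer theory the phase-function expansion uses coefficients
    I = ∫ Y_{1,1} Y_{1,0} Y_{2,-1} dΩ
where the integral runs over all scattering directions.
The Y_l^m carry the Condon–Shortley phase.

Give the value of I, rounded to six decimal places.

Rules hold: Σm=0, L=4 even, 0≤2≤2.
N = 3·3·5 = 45
Δ = 0!·2!·2!/5! = 1/30
Racah Σ t=0..0: t=0:+1/1 = 1/1
⇒ 3j(1 1 2; 0 0 0)² = 2/15, sgn +1
Racah Σ t=0..0: t=0:+1/2 = 1/2
⇒ 3j(1 1 2; 1 0 -1)² = 1/10, sgn -1
4πI² = N·(3j₀)²·(3jₘ)² = 3/5
I = -1·√(0.6/4π) = -0.21850969

-0.218510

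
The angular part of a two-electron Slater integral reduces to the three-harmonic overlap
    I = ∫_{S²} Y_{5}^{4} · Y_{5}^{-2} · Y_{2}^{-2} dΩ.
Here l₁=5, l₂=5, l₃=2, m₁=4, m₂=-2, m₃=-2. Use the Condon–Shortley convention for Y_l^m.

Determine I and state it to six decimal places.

-0.137240

m-sum 0 ✓  L=12 even ✓  0≤2≤10 ✓
Π(2lᵢ+1) = 11×11×5 = 605
triangle coeff Δ(5,5,2) = 1/38610
Σ_t [3,5]: t=3:−1/2880 t=4:+1/576 t=5:−1/2880 = 1/960
(3j)²=10/429 [(5 5 2; 0 0 0)], sign=+1
Σ_t [1,1]: t=1:−1/20160 = -1/20160
(3j)²=12/715 [(5 5 2; 4 -2 -2)], sign=-1
⇒ 4πI² = 40/169
I = (-1)√(40/169/(4π)) = -0.13724032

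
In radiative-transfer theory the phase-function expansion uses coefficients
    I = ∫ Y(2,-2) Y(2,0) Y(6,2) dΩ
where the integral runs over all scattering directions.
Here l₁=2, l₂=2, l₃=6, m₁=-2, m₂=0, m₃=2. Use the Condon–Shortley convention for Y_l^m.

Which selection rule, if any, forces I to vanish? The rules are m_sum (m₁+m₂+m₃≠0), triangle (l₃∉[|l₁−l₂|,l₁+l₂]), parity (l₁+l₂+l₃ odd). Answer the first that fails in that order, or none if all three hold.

Σmᵢ = 0  ✓
l₃∈[|l₁−l₂|,l₁+l₂]=[0,4], have l₃=6  ✗
Σlᵢ = 10 ⇒ even

triangle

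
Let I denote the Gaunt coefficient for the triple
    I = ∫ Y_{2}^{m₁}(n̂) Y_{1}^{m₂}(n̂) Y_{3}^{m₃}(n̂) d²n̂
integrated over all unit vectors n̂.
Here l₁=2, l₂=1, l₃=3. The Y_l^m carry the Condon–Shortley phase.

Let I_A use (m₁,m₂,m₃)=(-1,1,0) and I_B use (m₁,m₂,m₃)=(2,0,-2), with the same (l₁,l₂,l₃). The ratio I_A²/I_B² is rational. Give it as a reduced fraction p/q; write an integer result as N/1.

3/5

Same 2,1,3: normalisation and zero-m 3j drop out of the ratio.
A: Δ: 0! 4! 2! / 7! → 1/105; sum: t=0:+1/12 = 1/12; 3j²(2 1 3; -1 1 0) = Δ·Π!·Σ² = 1/35  (sign -1)
B: Δ: 0! 4! 2! / 7! → 1/105; sum: t=0:+1/24 = 1/24; 3j²(2 1 3; 2 0 -2) = Δ·Π!·Σ² = 1/21  (sign -1)
I_A²/I_B² = (1/35)/(1/21) = 3/5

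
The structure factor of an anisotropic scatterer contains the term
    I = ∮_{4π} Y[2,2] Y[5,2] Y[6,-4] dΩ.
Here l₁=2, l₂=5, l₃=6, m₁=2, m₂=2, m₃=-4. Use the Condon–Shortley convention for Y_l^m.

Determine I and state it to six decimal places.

0.000000

l₁+l₂+l₃=13 is odd: 3j(l;000)=0 ⇒ I=0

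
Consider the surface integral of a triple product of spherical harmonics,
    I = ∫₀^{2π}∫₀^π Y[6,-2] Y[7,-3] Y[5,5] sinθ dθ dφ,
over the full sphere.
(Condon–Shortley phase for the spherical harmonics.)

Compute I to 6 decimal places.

-0.165660

m-sum 0 ✓  L=18 even ✓  1≤5≤13 ✓
Π(2lᵢ+1) = 13×15×11 = 2145
triangle coeff Δ(6,7,5) = 1/174594420
Σ_t [2,6]: t=2:+1/4147200 t=3:−1/207360 t=4:+1/82944 t=5:−1/207360 t=6:+1/4147200 = 1/345600
(3j)²=420/46189 [(6 7 5; 0 0 0)], sign=-1
Σ_t [4,4]: t=4:+1/9953280 = 1/9953280
(3j)²=2450/138567 [(6 7 5; -2 -3 5)], sign=+1
⇒ 4πI² = 5145000/14919047
I = (-1)√(5145000/14919047/(4π)) = -0.16565983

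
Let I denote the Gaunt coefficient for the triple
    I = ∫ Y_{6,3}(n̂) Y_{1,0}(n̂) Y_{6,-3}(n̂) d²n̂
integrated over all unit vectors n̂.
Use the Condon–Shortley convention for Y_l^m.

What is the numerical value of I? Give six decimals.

0.000000

l₁+l₂+l₃=13 is odd: 3j(l;000)=0 ⇒ I=0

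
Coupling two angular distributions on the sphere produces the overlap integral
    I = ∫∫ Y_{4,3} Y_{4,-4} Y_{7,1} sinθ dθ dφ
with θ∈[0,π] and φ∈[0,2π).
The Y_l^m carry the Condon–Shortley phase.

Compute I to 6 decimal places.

0.000000

Σlᵢ=15 odd — θ-integrand is odd under cosθ→−cosθ; I=0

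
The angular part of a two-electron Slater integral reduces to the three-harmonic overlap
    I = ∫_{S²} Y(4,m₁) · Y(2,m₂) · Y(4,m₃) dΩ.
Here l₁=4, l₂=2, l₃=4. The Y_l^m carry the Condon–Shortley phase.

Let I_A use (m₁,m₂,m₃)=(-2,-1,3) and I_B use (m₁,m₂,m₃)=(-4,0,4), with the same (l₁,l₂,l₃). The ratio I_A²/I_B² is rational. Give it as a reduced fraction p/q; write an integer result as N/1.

75/112

Shared (l₁,l₂,l₃)=(4,2,4): N and (l;000)² cancel in I_A²/I_B².
A: Δ = 2!·6!·2!/11! = 1/13860; Racah Σ t=0..1: t=0:+1/1440 t=1:−1/240 = -1/288; ⇒ 3j(4 2 4; -2 -1 3)² = 5/132, sgn +1
B: Δ = 2!·6!·2!/11! = 1/13860; Racah Σ t=2..2: t=2:+1/2880 = 1/2880; ⇒ 3j(4 2 4; -4 0 4)² = 28/495, sgn +1
I_A²/I_B² = (5/132)/(28/495) = 75/112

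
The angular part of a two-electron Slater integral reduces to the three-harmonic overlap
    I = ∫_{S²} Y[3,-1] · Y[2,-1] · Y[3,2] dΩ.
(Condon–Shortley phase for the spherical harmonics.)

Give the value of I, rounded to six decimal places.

0.162868

Checks pass: Σm=0; 8 even; l₃=3∈[1,5].
(2·3+1)(2·2+1)(2·3+1) = 245
Δ: 2! 4! 2! / 9! → 1/3780
sum: t=0:+1/24 t=1:−1/4 t=2:+1/24 = -1/6
3j²(3 2 3; 0 0 0) = Δ·Π!·Σ² = 4/105  (sign +1)
sum: t=0:+1/48 t=1:−1/12 = -1/16
3j²(3 2 3; -1 -1 2) = Δ·Π!·Σ² = 1/28  (sign +1)
combine: 4πI² = 245·4/105·1/28 = 1/3
take √, sign +1: I = 0.16286750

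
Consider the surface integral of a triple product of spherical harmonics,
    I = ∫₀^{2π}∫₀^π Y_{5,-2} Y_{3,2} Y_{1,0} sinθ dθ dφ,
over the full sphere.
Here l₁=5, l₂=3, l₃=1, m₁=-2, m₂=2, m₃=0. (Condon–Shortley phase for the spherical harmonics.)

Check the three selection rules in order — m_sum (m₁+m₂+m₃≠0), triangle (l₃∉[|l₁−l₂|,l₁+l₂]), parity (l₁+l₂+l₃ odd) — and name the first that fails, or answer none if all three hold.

triangle

m₁+m₂+m₃ = -2 + 2 + 0 = 0  ✓
triangle: |5−3|=2 ≤ l₃=1 ≤ 5+3=8  ✗
parity: l₁+l₂+l₃ = 9 is odd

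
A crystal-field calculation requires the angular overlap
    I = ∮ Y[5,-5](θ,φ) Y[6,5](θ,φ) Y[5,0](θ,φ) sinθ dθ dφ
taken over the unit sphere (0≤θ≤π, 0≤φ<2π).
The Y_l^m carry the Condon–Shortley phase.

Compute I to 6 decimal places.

Checks pass: Σm=0; 16 even; l₃=5∈[1,11].
(2·5+1)(2·6+1)(2·5+1) = 1573
Δ: 6! 4! 6! / 17! → 1/28588560
sum: t=1:−1/345600 t=2:+1/13824 t=3:−1/5184 t=4:+1/13824 t=5:−1/345600 = -7/129600
3j²(5 6 5; 0 0 0) = Δ·Π!·Σ² = 80/7293  (sign +1)
sum: t=6:+1/2073600 = 1/2073600
3j²(5 6 5; -5 5 0) = Δ·Π!·Σ² = 15/884  (sign -1)
combine: 4πI² = 1573·80/7293·15/884 = 1100/3757
take √, sign -1: I = -0.15264086

-0.152641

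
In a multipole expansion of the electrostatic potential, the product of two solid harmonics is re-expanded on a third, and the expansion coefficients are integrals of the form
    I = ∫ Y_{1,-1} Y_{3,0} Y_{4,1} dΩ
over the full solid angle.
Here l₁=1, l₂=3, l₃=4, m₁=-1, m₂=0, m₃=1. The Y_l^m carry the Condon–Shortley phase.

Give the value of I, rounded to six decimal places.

-0.194664

m-sum 0 ✓  L=8 even ✓  2≤4≤4 ✓
Π(2lᵢ+1) = 3×7×9 = 189
triangle coeff Δ(1,3,4) = 1/252
Σ_t [0,0]: t=0:+1/36 = 1/36
(3j)²=4/63 [(1 3 4; 0 0 0)], sign=+1
Σ_t [0,0]: t=0:+1/72 = 1/72
(3j)²=5/126 [(1 3 4; -1 0 1)], sign=-1
⇒ 4πI² = 10/21
I = (-1)√(10/21/(4π)) = -0.19466390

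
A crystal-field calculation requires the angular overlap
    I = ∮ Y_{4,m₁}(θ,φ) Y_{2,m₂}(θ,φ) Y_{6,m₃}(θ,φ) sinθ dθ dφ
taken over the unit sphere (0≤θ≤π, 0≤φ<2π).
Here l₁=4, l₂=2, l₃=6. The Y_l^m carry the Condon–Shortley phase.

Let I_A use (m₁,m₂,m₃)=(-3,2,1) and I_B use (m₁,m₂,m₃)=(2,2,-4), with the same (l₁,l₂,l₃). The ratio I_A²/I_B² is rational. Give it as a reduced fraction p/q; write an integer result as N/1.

l's match ⇒ only the (l;m) 3-j factors differ between A and B.
A: triangle coeff Δ(4,2,6) = 1/6435; Σ_t [0,0]: t=0:+1/120960 = 1/120960; (3j)²=1/1287 [(4 2 6; -3 2 1)], sign=-1
B: triangle coeff Δ(4,2,6) = 1/6435; Σ_t [0,0]: t=0:+1/34560 = 1/34560; (3j)²=14/429 [(4 2 6; 2 2 -4)], sign=+1
I_A²/I_B² = (1/1287)/(14/429) = 1/42

1/42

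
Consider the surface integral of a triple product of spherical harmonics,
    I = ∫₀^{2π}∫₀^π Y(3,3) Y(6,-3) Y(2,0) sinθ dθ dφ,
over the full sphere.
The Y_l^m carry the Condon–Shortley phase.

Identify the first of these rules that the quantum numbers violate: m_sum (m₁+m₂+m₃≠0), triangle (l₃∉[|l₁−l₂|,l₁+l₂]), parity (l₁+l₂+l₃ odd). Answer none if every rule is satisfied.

triangle

m₁+m₂+m₃ = 3 − 3 + 0 = 0  ✓
triangle: |3−6|=3 ≤ l₃=2 ≤ 3+6=9  ✗
parity: l₁+l₂+l₃ = 11 is odd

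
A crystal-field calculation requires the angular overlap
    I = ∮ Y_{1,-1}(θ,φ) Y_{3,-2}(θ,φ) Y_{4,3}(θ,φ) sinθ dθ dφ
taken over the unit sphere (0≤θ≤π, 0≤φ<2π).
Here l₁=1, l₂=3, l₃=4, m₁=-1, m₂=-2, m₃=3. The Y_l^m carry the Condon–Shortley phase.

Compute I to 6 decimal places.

Rules hold: Σm=0, L=8 even, 2≤4≤4.
N = 3·7·9 = 189
Δ = 0!·2!·6!/9! = 1/252
Racah Σ t=0..0: t=0:+1/36 = 1/36
⇒ 3j(1 3 4; 0 0 0)² = 4/63, sgn +1
Racah Σ t=0..0: t=0:+1/240 = 1/240
⇒ 3j(1 3 4; -1 -2 3)² = 1/12, sgn -1
4πI² = N·(3j₀)²·(3jₘ)² = 1/1
I = -1·√(1/4π) = -0.28209479

-0.282095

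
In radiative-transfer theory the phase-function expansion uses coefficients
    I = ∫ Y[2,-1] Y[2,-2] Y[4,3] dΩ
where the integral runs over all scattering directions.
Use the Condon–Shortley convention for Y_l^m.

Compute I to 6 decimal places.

-0.238414

m-sum 0 ✓  L=8 even ✓  0≤4≤4 ✓
Π(2lᵢ+1) = 5×5×9 = 225
triangle coeff Δ(2,2,4) = 1/630
Σ_t [0,0]: t=0:+1/16 = 1/16
(3j)²=2/35 [(2 2 4; 0 0 0)], sign=+1
Σ_t [0,0]: t=0:+1/144 = 1/144
(3j)²=1/18 [(2 2 4; -1 -2 3)], sign=-1
⇒ 4πI² = 5/7
I = (-1)√(5/7/(4π)) = -0.23841361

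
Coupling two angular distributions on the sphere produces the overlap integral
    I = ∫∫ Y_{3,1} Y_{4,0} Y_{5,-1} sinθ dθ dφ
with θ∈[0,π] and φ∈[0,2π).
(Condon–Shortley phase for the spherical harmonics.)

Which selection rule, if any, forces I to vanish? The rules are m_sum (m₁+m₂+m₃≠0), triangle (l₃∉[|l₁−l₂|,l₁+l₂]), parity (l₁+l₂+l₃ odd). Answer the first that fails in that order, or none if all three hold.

none

azimuthal sum: 1 + 0 − 1 = 0  ✓
1 ≤ 5 ≤ 7 (triangle on l)  ✓
L = 3 + 4 + 5 = 12 (even)  ✓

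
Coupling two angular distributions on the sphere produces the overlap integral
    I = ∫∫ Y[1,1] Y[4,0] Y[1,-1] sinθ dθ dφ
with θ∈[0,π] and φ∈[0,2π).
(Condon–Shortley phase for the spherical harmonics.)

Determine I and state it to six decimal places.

triangle: need 3≤l₃≤5, have 1; I=0

0.000000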